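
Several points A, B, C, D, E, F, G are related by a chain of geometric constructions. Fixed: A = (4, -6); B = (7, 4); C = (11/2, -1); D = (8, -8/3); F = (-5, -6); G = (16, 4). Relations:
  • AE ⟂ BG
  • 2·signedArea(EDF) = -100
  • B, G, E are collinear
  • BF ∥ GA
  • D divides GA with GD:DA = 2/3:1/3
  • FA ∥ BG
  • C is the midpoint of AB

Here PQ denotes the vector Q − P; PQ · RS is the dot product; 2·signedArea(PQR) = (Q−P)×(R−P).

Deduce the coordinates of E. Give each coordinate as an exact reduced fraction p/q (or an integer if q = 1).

E = (4, 4)

1. E_x = 4  [B, G, E are collinear ∩ AE ⟂ BG]
2. E_y = 4  [B, G, E are collinear ∩ AE ⟂ BG]
   → E = (4, 4)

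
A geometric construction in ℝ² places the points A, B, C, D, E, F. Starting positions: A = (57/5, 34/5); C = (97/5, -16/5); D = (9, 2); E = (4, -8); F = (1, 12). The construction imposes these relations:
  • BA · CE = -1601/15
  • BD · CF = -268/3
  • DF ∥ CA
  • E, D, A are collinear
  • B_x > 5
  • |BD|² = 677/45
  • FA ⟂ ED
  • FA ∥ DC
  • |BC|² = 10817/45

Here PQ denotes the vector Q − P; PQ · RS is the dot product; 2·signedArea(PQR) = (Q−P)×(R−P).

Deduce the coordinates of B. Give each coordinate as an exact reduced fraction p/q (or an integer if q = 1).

B = (82/15, 18/5)

1. B_x = 82/15  [BD · CF = -268/3 ∩ BA · CE = -1601/15]
2. B_y = 18/5  [BD · CF = -268/3 ∩ BA · CE = -1601/15]
   → B = (82/15, 18/5)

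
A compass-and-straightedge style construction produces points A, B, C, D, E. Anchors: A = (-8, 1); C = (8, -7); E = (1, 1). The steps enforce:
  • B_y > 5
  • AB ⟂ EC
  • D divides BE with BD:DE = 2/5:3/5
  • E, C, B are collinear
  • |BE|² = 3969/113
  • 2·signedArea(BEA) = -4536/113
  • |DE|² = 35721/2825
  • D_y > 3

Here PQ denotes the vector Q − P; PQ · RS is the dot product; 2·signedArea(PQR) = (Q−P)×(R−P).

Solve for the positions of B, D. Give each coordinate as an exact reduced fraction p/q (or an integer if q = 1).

1. B_x = -328/113  [E, C, B are collinear ∩ AB ⟂ EC]
2. B_y = 617/113  [E, C, B are collinear ∩ AB ⟂ EC]
   → B = (-328/113, 617/113)
3. D_x = -758/565  [D divides BE with BD:DE = 2/5:3/5]
4. D_y = 2077/565  [D divides BE with BD:DE = 2/5:3/5]
   → D = (-758/565, 2077/565)

B = (-328/113, 617/113)
D = (-758/565, 2077/565)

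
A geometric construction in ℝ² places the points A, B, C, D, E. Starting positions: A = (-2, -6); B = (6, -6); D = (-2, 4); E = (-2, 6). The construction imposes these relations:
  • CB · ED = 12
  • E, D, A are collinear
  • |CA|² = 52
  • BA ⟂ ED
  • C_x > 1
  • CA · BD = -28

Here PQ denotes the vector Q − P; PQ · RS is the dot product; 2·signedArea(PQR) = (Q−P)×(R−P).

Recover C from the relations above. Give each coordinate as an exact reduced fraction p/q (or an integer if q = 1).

1. C_x = 2  [CA · BD = -28 ∩ CB · ED = 12]
2. C_y = 0  [CA · BD = -28 ∩ CB · ED = 12]
   → C = (2, 0)

C = (2, 0)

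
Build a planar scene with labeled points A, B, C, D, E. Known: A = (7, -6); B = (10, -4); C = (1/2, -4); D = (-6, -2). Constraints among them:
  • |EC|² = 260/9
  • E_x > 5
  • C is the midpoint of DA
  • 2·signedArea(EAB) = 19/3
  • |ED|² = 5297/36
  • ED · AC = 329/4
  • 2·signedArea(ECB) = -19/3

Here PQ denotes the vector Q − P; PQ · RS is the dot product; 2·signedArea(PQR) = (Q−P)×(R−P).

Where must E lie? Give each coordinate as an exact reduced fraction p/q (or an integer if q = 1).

1. E_x = 35/6  [2·signedArea(ECB) = -19/3 ∩ 2·signedArea(EAB) = 19/3]
2. E_y = -14/3  [2·signedArea(ECB) = -19/3 ∩ 2·signedArea(EAB) = 19/3]
   → E = (35/6, -14/3)

E = (35/6, -14/3)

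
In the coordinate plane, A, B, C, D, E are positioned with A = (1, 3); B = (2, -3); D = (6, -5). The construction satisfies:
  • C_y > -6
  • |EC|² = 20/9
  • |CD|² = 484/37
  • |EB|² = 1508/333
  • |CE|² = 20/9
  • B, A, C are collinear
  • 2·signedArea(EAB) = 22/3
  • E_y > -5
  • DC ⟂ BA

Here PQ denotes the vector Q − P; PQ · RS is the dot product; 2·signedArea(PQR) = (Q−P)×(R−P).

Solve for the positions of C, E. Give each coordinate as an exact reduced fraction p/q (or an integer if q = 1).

C = (90/37, -207/37)
E = (386/111, -503/111)

1. C_x = 90/37  [B, A, C are collinear ∩ DC ⟂ BA]
2. C_y = -207/37  [B, A, C are collinear ∩ DC ⟂ BA]
   → C = (90/37, -207/37)
3. E_x = 386/111  [line 6·x + 1·y + -49/3 = 0 ∩ |CE|² = 20/9]
4. E_y = -503/111  [line 6·x + 1·y + -49/3 = 0 ∩ |CE|² = 20/9]
   → E = (386/111, -503/111)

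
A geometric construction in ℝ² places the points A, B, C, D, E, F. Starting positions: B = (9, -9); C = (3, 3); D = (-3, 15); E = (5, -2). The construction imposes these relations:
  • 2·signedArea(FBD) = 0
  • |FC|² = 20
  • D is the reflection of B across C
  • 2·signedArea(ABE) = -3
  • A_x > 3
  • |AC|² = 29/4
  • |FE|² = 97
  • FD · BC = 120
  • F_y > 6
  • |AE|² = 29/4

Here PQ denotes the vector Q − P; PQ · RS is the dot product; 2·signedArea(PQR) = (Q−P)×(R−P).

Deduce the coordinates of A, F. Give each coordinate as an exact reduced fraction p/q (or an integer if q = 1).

1. A_x = 4  [line -7·x + -4·y + 30 = 0 ∩ |AC|² = 29/4]
2. A_y = 1/2  [line -7·x + -4·y + 30 = 0 ∩ |AC|² = 29/4]
   → A = (4, 1/2)
3. F_x = 1  [2·signedArea(FBD) = 0 ∩ FD · BC = 120]
4. F_y = 7  [2·signedArea(FBD) = 0 ∩ FD · BC = 120]
   → F = (1, 7)

A = (4, 1/2)
F = (1, 7)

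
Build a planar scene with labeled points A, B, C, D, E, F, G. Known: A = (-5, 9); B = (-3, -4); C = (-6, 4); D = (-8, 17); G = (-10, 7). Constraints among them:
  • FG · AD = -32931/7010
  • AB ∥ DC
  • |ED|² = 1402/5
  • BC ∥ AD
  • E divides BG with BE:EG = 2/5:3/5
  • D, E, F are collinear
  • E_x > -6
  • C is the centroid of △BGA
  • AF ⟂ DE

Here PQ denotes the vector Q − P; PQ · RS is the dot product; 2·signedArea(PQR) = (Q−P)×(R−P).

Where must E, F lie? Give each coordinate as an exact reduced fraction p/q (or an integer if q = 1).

E = (-29/5, 2/5)
F = (-48413/7010, 61319/7010)

1. E_x = -29/5  [E divides BG with BE:EG = 2/5:3/5]
2. E_y = 2/5  [E divides BG with BE:EG = 2/5:3/5]
   → E = (-29/5, 2/5)
3. F_x = -48413/7010  [D, E, F are collinear ∩ AF ⟂ DE]
4. F_y = 61319/7010  [D, E, F are collinear ∩ AF ⟂ DE]
   → F = (-48413/7010, 61319/7010)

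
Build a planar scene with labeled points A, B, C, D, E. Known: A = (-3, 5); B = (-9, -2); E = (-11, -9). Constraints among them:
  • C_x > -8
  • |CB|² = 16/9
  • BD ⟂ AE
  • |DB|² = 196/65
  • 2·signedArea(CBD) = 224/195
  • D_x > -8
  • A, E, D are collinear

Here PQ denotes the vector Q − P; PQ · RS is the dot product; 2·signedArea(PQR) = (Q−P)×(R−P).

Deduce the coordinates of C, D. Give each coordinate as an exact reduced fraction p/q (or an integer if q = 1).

1. D_x = -487/65  [A, E, D are collinear ∩ BD ⟂ AE]
2. D_y = -186/65  [A, E, D are collinear ∩ BD ⟂ AE]
   → D = (-487/65, -186/65)
3. C_x = -23/3  [line 56/65·x + 98/65·y + 1876/195 = 0 ∩ |CB|² = 16/9]
4. C_y = -2  [line 56/65·x + 98/65·y + 1876/195 = 0 ∩ |CB|² = 16/9]
   → C = (-23/3, -2)

C = (-23/3, -2)
D = (-487/65, -186/65)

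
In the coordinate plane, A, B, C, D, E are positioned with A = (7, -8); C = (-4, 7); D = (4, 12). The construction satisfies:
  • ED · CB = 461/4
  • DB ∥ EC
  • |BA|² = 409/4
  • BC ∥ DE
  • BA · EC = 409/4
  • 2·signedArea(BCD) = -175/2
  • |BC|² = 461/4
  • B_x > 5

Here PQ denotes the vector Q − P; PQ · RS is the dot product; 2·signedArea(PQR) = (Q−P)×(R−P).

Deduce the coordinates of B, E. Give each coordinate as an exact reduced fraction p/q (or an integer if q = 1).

B = (11/2, 2)
E = (-11/2, 17)

1. B_x = 11/2  [line -5·x + 8·y + 23/2 = 0 ∩ |BC|² = 461/4]
2. B_y = 2  [line -5·x + 8·y + 23/2 = 0 ∩ |BC|² = 461/4]
   → B = (11/2, 2)
3. E_x = -11/2  [DB ∥ EC ∩ BC ∥ DE]
4. E_y = 17  [DB ∥ EC ∩ BC ∥ DE]
   → E = (-11/2, 17)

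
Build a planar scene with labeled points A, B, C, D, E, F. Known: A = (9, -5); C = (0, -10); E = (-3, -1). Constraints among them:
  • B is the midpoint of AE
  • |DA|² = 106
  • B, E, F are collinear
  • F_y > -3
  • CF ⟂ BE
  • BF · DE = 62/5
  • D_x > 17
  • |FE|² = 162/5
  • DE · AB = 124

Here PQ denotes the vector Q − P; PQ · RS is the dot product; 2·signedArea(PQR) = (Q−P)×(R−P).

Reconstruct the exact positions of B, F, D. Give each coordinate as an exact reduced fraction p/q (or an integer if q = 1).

B = (3, -3)
D = (18, 0)
F = (12/5, -14/5)

1. B_x = 3  [B is the midpoint of AE]
2. B_y = -3  [B is the midpoint of AE]
   → B = (3, -3)
3. F_x = 12/5  [B, E, F are collinear ∩ CF ⟂ BE]
4. F_y = -14/5  [B, E, F are collinear ∩ CF ⟂ BE]
   → F = (12/5, -14/5)
5. D_x = 18  [line 6·x + -2·y + -108 = 0 ∩ |DA|² = 106]
6. D_y = 0  [line 6·x + -2·y + -108 = 0 ∩ |DA|² = 106]
   → D = (18, 0)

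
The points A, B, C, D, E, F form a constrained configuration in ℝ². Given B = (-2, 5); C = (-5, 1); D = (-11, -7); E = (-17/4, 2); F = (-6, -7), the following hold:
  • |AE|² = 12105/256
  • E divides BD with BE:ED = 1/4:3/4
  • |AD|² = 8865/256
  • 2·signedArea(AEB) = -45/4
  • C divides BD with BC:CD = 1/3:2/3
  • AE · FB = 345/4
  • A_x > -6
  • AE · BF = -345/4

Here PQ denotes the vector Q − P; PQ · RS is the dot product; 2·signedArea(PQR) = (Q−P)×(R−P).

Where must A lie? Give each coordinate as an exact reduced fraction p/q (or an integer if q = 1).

1. A_x = -89/16  [AE · BF = -345/4 ∩ 2·signedArea(AEB) = -45/4]
2. A_y = -19/4  [AE · BF = -345/4 ∩ 2·signedArea(AEB) = -45/4]
   → A = (-89/16, -19/4)

A = (-89/16, -19/4)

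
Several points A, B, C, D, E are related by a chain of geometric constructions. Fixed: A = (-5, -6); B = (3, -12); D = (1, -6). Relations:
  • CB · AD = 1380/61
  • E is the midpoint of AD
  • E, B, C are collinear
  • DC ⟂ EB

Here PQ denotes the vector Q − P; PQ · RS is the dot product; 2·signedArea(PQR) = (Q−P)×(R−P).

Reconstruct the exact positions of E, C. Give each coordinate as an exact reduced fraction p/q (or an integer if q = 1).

C = (-47/61, -456/61)
E = (-2, -6)

1. E_x = -2  [E is the midpoint of AD]
2. E_y = -6  [E is the midpoint of AD]
   → E = (-2, -6)
3. C_x = -47/61  [E, B, C are collinear ∩ DC ⟂ EB]
4. C_y = -456/61  [E, B, C are collinear ∩ DC ⟂ EB]
   → C = (-47/61, -456/61)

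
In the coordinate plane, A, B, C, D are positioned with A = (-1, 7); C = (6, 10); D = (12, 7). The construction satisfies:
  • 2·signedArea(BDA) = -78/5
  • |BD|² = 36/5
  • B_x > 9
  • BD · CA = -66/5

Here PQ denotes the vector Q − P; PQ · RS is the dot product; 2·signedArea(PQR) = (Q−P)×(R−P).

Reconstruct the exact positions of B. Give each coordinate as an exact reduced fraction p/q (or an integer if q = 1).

B = (48/5, 41/5)

1. B_x = 48/5  [2·signedArea(BDA) = -78/5 ∩ BD · CA = -66/5]
2. B_y = 41/5  [2·signedArea(BDA) = -78/5 ∩ BD · CA = -66/5]
   → B = (48/5, 41/5)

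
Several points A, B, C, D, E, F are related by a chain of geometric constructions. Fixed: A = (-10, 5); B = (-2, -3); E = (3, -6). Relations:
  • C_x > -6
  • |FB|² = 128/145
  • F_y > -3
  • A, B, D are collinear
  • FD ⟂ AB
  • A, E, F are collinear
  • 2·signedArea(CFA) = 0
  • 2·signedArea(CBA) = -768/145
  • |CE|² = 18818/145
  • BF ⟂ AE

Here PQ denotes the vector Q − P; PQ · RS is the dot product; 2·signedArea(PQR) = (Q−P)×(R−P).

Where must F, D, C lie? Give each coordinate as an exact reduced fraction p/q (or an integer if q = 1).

C = (-826/145, 197/145)
D = (-298/145, -427/145)
F = (-202/145, -331/145)

1. F_x = -202/145  [A, E, F are collinear ∩ BF ⟂ AE]
2. F_y = -331/145  [A, E, F are collinear ∩ BF ⟂ AE]
   → F = (-202/145, -331/145)
3. D_x = -298/145  [A, B, D are collinear ∩ FD ⟂ AB]
4. D_y = -427/145  [A, B, D are collinear ∩ FD ⟂ AB]
   → D = (-298/145, -427/145)
5. C_x = -826/145  [2·signedArea(CFA) = 0 ∩ 2·signedArea(CBA) = -768/145]
6. C_y = 197/145  [2·signedArea(CFA) = 0 ∩ 2·signedArea(CBA) = -768/145]
   → C = (-826/145, 197/145)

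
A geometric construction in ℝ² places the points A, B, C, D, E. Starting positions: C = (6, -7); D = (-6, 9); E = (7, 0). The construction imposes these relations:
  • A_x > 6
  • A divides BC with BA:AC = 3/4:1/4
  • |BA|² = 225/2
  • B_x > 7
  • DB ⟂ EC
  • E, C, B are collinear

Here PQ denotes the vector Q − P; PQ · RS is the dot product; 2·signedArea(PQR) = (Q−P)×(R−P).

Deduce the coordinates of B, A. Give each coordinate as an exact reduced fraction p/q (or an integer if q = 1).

A = (13/2, -7/2)
B = (8, 7)

1. B_x = 8  [E, C, B are collinear ∩ DB ⟂ EC]
2. B_y = 7  [E, C, B are collinear ∩ DB ⟂ EC]
   → B = (8, 7)
3. A_x = 13/2  [A divides BC with BA:AC = 3/4:1/4]
4. A_y = -7/2  [A divides BC with BA:AC = 3/4:1/4]
   → A = (13/2, -7/2)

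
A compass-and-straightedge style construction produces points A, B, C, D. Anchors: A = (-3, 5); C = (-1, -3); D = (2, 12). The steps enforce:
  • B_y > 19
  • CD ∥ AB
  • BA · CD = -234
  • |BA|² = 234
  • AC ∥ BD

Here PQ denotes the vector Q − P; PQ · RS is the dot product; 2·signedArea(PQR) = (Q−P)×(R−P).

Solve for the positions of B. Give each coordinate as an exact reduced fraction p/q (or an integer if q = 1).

1. B_x = 0  [AC ∥ BD ∩ CD ∥ AB]
2. B_y = 20  [AC ∥ BD ∩ CD ∥ AB]
   → B = (0, 20)

B = (0, 20)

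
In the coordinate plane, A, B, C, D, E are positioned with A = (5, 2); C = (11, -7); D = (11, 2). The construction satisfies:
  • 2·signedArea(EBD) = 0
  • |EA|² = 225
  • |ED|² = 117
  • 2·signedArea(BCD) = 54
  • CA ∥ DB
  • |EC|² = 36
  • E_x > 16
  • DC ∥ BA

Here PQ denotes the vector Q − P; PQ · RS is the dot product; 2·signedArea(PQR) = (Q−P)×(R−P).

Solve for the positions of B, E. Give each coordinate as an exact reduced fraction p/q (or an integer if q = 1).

1. B_x = 5  [DC ∥ BA ∩ CA ∥ DB]
2. B_y = 11  [DC ∥ BA ∩ CA ∥ DB]
   → B = (5, 11)
3. E_x = 17  [line 9·x + 6·y + -111 = 0 ∩ |ED|² = 117]
4. E_y = -7  [line 9·x + 6·y + -111 = 0 ∩ |ED|² = 117]
   → E = (17, -7)

B = (5, 11)
E = (17, -7)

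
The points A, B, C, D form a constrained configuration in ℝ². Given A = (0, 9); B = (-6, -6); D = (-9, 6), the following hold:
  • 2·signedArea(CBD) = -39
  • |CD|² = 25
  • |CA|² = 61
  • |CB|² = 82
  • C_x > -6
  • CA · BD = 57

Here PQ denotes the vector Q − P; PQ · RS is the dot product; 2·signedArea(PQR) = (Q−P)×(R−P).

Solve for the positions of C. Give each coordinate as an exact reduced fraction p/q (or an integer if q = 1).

1. C_x = -5  [2·signedArea(CBD) = -39 ∩ CA · BD = 57]
2. C_y = 3  [2·signedArea(CBD) = -39 ∩ CA · BD = 57]
   → C = (-5, 3)

C = (-5, 3)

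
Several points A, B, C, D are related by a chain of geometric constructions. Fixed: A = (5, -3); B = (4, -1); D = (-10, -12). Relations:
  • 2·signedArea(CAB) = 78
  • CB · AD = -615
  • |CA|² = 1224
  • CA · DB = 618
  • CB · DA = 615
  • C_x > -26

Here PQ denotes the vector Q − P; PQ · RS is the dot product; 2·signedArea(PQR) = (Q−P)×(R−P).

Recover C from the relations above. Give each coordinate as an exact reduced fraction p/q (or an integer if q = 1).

C = (-25, -21)

1. C_x = -25  [CA · DB = 618 ∩ CB · DA = 615]
2. C_y = -21  [CA · DB = 618 ∩ CB · DA = 615]
   → C = (-25, -21)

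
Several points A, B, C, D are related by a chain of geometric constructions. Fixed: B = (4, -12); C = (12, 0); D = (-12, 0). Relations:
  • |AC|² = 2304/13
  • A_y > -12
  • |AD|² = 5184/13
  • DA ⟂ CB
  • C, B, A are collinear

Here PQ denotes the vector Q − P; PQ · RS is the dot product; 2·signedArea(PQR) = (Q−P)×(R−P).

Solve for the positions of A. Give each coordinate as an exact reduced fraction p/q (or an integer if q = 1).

1. A_x = 60/13  [C, B, A are collinear ∩ DA ⟂ CB]
2. A_y = -144/13  [C, B, A are collinear ∩ DA ⟂ CB]
   → A = (60/13, -144/13)

A = (60/13, -144/13)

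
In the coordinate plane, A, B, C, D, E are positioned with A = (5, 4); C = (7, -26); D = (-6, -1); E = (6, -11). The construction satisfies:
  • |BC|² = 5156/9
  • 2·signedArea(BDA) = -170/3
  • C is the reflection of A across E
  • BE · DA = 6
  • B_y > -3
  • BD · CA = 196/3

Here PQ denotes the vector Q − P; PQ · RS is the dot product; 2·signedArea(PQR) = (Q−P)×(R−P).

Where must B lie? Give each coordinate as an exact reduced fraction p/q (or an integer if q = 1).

1. B_x = 5/3  [2·signedArea(BDA) = -170/3 ∩ BE · DA = 6]
2. B_y = -8/3  [2·signedArea(BDA) = -170/3 ∩ BE · DA = 6]
   → B = (5/3, -8/3)

B = (5/3, -8/3)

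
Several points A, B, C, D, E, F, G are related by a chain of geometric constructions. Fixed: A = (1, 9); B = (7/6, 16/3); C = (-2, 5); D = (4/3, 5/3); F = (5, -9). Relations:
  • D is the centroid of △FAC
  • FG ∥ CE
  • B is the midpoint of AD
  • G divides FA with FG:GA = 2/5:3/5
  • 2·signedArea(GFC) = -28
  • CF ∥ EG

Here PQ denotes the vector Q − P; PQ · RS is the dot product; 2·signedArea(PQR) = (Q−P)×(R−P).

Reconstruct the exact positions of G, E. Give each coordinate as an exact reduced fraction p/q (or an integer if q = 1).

1. G_x = 17/5  [G divides FA with FG:GA = 2/5:3/5]
2. G_y = -9/5  [G divides FA with FG:GA = 2/5:3/5]
   → G = (17/5, -9/5)
3. E_x = -18/5  [CF ∥ EG ∩ FG ∥ CE]
4. E_y = 61/5  [CF ∥ EG ∩ FG ∥ CE]
   → E = (-18/5, 61/5)

E = (-18/5, 61/5)
G = (17/5, -9/5)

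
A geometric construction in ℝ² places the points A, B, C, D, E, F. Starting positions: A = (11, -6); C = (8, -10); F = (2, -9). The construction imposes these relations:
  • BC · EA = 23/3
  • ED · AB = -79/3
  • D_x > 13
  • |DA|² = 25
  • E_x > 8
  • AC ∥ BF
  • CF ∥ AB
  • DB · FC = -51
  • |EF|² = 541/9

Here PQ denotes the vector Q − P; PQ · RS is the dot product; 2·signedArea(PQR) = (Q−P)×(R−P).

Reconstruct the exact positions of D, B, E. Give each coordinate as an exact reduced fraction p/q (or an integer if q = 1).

1. B_x = 5  [AC ∥ BF ∩ CF ∥ AB]
2. B_y = -5  [AC ∥ BF ∩ CF ∥ AB]
   → B = (5, -5)
3. E_x = 9  [line -3·x + 5·y + 166/3 = 0 ∩ |EF|² = 541/9]
4. E_y = -17/3  [line -3·x + 5·y + 166/3 = 0 ∩ |EF|² = 541/9]
   → E = (9, -17/3)
5. D_x = 14  [line -6·x + 1·y + 86 = 0 ∩ |DA|² = 25]
6. D_y = -2  [line -6·x + 1·y + 86 = 0 ∩ |DA|² = 25]
   → D = (14, -2)

B = (5, -5)
D = (14, -2)
E = (9, -17/3)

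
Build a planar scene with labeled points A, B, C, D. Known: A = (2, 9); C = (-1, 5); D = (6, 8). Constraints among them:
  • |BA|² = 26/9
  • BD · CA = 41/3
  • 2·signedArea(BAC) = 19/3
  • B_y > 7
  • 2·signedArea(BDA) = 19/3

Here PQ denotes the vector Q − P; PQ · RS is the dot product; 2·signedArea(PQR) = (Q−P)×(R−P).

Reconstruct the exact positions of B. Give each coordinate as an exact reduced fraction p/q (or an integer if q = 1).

B = (7/3, 22/3)

1. B_x = 7/3  [2·signedArea(BAC) = 19/3 ∩ 2·signedArea(BDA) = 19/3]
2. B_y = 22/3  [2·signedArea(BAC) = 19/3 ∩ 2·signedArea(BDA) = 19/3]
   → B = (7/3, 22/3)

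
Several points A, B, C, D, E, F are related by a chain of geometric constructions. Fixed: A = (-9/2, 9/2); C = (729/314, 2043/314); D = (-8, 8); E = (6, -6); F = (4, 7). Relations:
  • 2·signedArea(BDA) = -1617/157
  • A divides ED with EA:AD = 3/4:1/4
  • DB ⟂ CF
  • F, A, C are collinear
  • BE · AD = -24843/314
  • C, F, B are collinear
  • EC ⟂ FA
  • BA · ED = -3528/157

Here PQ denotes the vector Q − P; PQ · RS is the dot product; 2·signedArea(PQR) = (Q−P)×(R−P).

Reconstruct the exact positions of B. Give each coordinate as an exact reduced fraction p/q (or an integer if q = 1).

1. B_x = -2127/314  [C, F, B are collinear ∩ DB ⟂ CF]
2. B_y = 1203/314  [C, F, B are collinear ∩ DB ⟂ CF]
   → B = (-2127/314, 1203/314)

B = (-2127/314, 1203/314)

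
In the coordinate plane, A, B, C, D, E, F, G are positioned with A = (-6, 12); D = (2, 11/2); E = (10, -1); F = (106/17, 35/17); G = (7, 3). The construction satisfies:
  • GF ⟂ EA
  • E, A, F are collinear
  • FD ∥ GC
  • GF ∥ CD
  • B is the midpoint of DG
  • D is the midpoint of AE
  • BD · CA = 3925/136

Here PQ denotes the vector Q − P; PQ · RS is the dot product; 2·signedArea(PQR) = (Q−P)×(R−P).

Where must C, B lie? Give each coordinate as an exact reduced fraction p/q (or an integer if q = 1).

1. C_x = 47/17  [GF ∥ CD ∩ FD ∥ GC]
2. C_y = 219/34  [GF ∥ CD ∩ FD ∥ GC]
   → C = (47/17, 219/34)
3. B_x = 9/2  [B is the midpoint of DG]
4. B_y = 17/4  [B is the midpoint of DG]
   → B = (9/2, 17/4)

B = (9/2, 17/4)
C = (47/17, 219/34)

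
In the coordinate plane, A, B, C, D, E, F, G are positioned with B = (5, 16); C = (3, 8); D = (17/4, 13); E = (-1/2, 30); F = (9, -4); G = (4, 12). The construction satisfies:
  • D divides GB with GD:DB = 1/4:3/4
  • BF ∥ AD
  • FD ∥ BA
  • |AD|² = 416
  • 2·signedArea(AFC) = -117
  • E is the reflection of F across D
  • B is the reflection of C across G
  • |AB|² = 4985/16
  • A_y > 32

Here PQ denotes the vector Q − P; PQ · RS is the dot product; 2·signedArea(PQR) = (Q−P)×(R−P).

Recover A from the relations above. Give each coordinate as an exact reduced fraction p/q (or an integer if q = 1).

1. A_x = 1/4  [BF ∥ AD ∩ FD ∥ BA]
2. A_y = 33  [BF ∥ AD ∩ FD ∥ BA]
   → A = (1/4, 33)

A = (1/4, 33)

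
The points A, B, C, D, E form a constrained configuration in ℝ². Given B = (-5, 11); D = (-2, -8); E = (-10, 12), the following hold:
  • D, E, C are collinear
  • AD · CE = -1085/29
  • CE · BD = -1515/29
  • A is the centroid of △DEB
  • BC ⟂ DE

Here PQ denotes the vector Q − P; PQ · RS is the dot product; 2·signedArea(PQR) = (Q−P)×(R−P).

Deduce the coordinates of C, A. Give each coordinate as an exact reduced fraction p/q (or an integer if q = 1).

1. C_x = -260/29  [D, E, C are collinear ∩ BC ⟂ DE]
2. C_y = 273/29  [D, E, C are collinear ∩ BC ⟂ DE]
   → C = (-260/29, 273/29)
3. A_x = -17/3  [A is the centroid of △DEB]
4. A_y = 5  [A is the centroid of △DEB]
   → A = (-17/3, 5)

A = (-17/3, 5)
C = (-260/29, 273/29)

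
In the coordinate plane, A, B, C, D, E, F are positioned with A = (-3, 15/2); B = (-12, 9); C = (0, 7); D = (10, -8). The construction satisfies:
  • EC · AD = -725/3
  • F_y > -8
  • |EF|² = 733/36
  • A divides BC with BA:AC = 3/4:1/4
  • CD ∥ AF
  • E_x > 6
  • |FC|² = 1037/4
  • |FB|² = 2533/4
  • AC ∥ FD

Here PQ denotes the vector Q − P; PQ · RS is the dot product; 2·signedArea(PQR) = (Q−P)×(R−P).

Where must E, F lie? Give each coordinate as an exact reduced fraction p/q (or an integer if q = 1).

E = (20/3, -3)
F = (7, -15/2)

1. F_x = 7  [AC ∥ FD ∩ CD ∥ AF]
2. F_y = -15/2  [AC ∥ FD ∩ CD ∥ AF]
   → F = (7, -15/2)
3. E_x = 20/3  [line -13·x + 31/2·y + 799/6 = 0 ∩ |EF|² = 733/36]
4. E_y = -3  [line -13·x + 31/2·y + 799/6 = 0 ∩ |EF|² = 733/36]
   → E = (20/3, -3)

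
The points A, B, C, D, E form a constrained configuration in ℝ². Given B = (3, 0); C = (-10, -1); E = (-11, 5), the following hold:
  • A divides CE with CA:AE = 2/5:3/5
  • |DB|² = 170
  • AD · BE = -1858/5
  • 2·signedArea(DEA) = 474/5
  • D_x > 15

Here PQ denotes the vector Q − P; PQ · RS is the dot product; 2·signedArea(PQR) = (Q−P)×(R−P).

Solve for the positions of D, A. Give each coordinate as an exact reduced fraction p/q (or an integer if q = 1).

A = (-52/5, 7/5)
D = (16, 1)

1. A_x = -52/5  [A divides CE with CA:AE = 2/5:3/5]
2. A_y = 7/5  [A divides CE with CA:AE = 2/5:3/5]
   → A = (-52/5, 7/5)
3. D_x = 16  [2·signedArea(DEA) = 474/5 ∩ AD · BE = -1858/5]
4. D_y = 1  [2·signedArea(DEA) = 474/5 ∩ AD · BE = -1858/5]
   → D = (16, 1)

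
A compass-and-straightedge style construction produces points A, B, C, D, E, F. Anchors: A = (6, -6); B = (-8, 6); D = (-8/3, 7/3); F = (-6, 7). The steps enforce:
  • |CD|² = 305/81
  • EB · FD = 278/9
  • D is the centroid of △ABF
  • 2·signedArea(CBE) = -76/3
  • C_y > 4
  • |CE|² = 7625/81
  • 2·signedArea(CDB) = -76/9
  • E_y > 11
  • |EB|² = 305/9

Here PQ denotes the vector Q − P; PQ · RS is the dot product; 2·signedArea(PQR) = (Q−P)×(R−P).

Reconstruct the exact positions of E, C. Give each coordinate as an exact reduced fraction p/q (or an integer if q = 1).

1. E_x = -28/3  [line -10/3·x + 14/3·y + -770/9 = 0 ∩ |EB|² = 305/9]
2. E_y = 35/3  [line -10/3·x + 14/3·y + -770/9 = 0 ∩ |EB|² = 305/9]
   → E = (-28/3, 35/3)
3. C_x = -28/9  [2·signedArea(CBE) = -76/3 ∩ 2·signedArea(CDB) = -76/9]
4. C_y = 38/9  [2·signedArea(CBE) = -76/3 ∩ 2·signedArea(CDB) = -76/9]
   → C = (-28/9, 38/9)

C = (-28/9, 38/9)
E = (-28/3, 35/3)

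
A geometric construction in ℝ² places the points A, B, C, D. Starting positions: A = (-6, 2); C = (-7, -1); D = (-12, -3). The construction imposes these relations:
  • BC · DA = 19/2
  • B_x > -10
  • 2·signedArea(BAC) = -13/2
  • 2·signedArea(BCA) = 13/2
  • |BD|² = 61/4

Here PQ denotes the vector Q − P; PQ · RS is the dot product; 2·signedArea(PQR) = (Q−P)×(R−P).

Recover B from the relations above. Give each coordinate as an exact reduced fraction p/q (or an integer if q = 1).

B = (-9, -1/2)

1. B_x = -9  [2·signedArea(BAC) = -13/2 ∩ BC · DA = 19/2]
2. B_y = -1/2  [2·signedArea(BAC) = -13/2 ∩ BC · DA = 19/2]
   → B = (-9, -1/2)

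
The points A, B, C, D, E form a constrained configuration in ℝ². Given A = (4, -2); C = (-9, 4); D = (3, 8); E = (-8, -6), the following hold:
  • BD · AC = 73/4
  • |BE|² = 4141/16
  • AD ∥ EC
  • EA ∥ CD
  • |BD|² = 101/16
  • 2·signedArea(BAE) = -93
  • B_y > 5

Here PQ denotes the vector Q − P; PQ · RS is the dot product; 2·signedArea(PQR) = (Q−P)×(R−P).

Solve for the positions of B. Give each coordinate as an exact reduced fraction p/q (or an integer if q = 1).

1. B_x = 13/4  [BD · AC = 73/4 ∩ 2·signedArea(BAE) = -93]
2. B_y = 11/2  [BD · AC = 73/4 ∩ 2·signedArea(BAE) = -93]
   → B = (13/4, 11/2)

B = (13/4, 11/2)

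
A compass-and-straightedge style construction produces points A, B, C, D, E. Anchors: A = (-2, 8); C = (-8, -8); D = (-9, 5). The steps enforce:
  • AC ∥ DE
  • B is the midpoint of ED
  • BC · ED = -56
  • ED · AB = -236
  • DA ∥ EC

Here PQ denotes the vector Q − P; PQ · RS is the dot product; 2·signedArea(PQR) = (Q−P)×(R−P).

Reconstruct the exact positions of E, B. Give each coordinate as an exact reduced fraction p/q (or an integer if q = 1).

B = (-12, -3)
E = (-15, -11)

1. E_x = -15  [DA ∥ EC ∩ AC ∥ DE]
2. E_y = -11  [DA ∥ EC ∩ AC ∥ DE]
   → E = (-15, -11)
3. B_x = -12  [B is the midpoint of ED]
4. B_y = -3  [B is the midpoint of ED]
   → B = (-12, -3)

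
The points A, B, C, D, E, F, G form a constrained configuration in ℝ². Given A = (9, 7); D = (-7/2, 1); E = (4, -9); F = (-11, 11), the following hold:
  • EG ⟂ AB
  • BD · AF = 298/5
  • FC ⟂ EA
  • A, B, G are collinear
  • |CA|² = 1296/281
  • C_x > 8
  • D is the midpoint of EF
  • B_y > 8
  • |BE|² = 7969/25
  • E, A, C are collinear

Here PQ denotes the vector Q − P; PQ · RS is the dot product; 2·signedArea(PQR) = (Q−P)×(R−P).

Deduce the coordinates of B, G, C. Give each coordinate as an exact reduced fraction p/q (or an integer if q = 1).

1. B_x = 1  [line 20·x + -4·y + 72/5 = 0 ∩ |BE|² = 7969/25]
2. B_y = 43/5  [line 20·x + -4·y + 72/5 = 0 ∩ |BE|² = 7969/25]
   → B = (1, 43/5)
3. G_x = 189/26  [A, B, G are collinear ∩ EG ⟂ AB]
4. G_y = 191/26  [A, B, G are collinear ∩ EG ⟂ AB]
   → G = (189/26, 191/26)
5. C_x = 2349/281  [E, A, C are collinear ∩ FC ⟂ EA]
6. C_y = 1391/281  [E, A, C are collinear ∩ FC ⟂ EA]
   → C = (2349/281, 1391/281)

B = (1, 43/5)
C = (2349/281, 1391/281)
G = (189/26, 191/26)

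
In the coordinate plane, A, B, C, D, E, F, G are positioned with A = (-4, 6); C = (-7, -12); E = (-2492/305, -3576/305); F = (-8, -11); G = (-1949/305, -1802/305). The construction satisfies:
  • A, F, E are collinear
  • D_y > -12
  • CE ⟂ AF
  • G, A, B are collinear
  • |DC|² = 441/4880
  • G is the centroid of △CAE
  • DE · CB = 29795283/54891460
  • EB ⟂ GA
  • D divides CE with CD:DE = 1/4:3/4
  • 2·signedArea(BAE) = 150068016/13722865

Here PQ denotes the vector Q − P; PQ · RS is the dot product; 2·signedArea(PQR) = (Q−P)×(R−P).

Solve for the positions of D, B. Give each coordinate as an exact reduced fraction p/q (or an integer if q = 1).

1. D_x = -8897/1220  [D divides CE with CD:DE = 1/4:3/4]
2. D_y = -3639/305  [D divides CE with CD:DE = 1/4:3/4]
   → D = (-8897/1220, -3639/305)
3. B_x = -104037724/13722865  [G, A, B are collinear ∩ EB ⟂ GA]
4. B_y = -162517722/13722865  [G, A, B are collinear ∩ EB ⟂ GA]
   → B = (-104037724/13722865, -162517722/13722865)

B = (-104037724/13722865, -162517722/13722865)
D = (-8897/1220, -3639/305)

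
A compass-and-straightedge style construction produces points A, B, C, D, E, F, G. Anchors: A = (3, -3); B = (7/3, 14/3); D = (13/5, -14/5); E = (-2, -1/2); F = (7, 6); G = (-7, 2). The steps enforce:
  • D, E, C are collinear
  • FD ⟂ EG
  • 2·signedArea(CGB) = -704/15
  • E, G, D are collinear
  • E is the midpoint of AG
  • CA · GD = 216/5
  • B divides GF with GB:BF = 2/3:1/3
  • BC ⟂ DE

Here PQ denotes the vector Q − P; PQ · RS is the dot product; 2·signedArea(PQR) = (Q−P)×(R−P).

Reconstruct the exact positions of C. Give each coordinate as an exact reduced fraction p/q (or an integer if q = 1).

C = (-3/5, -6/5)

1. C_x = -3/5  [D, E, C are collinear ∩ BC ⟂ DE]
2. C_y = -6/5  [D, E, C are collinear ∩ BC ⟂ DE]
   → C = (-3/5, -6/5)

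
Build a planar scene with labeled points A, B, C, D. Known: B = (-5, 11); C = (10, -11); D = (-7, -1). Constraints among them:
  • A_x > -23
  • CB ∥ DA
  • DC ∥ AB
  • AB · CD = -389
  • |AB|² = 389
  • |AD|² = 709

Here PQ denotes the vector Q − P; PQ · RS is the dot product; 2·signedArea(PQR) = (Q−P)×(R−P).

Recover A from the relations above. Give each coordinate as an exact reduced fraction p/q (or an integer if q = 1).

1. A_x = -22  [DC ∥ AB ∩ CB ∥ DA]
2. A_y = 21  [DC ∥ AB ∩ CB ∥ DA]
   → A = (-22, 21)

A = (-22, 21)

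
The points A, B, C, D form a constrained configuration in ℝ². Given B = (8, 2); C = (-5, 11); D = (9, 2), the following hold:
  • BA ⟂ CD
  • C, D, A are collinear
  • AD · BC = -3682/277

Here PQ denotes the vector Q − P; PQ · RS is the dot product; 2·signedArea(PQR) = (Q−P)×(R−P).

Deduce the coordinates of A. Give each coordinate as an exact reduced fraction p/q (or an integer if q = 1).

A = (2297/277, 680/277)

1. A_x = 2297/277  [C, D, A are collinear ∩ BA ⟂ CD]
2. A_y = 680/277  [C, D, A are collinear ∩ BA ⟂ CD]
   → A = (2297/277, 680/277)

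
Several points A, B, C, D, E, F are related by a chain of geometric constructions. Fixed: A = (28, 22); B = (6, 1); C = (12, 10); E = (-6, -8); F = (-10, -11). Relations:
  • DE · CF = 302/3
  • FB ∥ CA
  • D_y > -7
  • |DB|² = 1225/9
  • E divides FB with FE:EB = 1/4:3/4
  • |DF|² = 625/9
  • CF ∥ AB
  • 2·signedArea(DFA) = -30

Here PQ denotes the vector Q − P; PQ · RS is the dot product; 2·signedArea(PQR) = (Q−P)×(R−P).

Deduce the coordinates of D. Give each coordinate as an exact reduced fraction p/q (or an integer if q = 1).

D = (-10/3, -6)

1. D_x = -10/3  [2·signedArea(DFA) = -30 ∩ DE · CF = 302/3]
2. D_y = -6  [2·signedArea(DFA) = -30 ∩ DE · CF = 302/3]
   → D = (-10/3, -6)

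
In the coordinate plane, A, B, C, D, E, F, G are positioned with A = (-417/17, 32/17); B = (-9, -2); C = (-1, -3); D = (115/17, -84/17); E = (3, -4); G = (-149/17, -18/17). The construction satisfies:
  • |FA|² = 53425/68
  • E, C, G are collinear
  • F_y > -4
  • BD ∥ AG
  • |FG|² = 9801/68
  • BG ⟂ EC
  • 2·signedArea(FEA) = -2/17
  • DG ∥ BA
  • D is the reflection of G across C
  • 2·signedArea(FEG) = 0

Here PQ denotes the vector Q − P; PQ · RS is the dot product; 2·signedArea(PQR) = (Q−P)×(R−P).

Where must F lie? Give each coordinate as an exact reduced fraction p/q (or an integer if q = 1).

F = (49/17, -135/34)

1. F_x = 49/17  [2·signedArea(FEG) = 0 ∩ 2·signedArea(FEA) = -2/17]
2. F_y = -135/34  [2·signedArea(FEG) = 0 ∩ 2·signedArea(FEA) = -2/17]
   → F = (49/17, -135/34)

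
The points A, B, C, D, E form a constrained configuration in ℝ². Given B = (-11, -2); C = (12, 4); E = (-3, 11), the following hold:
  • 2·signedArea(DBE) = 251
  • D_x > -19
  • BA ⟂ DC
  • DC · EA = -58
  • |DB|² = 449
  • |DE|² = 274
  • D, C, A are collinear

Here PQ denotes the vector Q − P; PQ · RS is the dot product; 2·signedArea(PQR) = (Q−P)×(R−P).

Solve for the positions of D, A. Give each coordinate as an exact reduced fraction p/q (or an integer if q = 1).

1. D_x = -18  [line -13·x + 8·y + -378 = 0 ∩ |DB|² = 449]
2. D_y = 18  [line -13·x + 8·y + -378 = 0 ∩ |DB|² = 449]
   → D = (-18, 18)
3. A_x = -1257/274  [DC · EA = -58 ∩ D, C, A are collinear]
4. A_y = 3217/274  [DC · EA = -58 ∩ D, C, A are collinear]
   → A = (-1257/274, 3217/274)

A = (-1257/274, 3217/274)
D = (-18, 18)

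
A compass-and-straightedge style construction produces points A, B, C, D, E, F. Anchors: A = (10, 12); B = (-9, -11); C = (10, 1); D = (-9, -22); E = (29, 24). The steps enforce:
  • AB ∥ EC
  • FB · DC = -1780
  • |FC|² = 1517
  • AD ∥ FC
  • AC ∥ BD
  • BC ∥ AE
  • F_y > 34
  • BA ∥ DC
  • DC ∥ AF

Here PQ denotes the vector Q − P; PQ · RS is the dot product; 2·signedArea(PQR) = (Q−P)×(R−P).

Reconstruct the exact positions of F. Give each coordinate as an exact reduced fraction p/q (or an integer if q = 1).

F = (29, 35)

1. F_x = 29  [AD ∥ FC ∩ DC ∥ AF]
2. F_y = 35  [AD ∥ FC ∩ DC ∥ AF]
   → F = (29, 35)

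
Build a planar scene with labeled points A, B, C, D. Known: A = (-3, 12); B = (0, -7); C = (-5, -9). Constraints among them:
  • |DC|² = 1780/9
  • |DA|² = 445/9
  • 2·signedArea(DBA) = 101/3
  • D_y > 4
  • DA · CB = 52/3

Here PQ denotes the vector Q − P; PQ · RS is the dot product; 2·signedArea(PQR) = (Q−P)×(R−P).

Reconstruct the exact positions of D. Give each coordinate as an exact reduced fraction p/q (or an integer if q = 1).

D = (-11/3, 5)

1. D_x = -11/3  [DA · CB = 52/3 ∩ 2·signedArea(DBA) = 101/3]
2. D_y = 5  [DA · CB = 52/3 ∩ 2·signedArea(DBA) = 101/3]
   → D = (-11/3, 5)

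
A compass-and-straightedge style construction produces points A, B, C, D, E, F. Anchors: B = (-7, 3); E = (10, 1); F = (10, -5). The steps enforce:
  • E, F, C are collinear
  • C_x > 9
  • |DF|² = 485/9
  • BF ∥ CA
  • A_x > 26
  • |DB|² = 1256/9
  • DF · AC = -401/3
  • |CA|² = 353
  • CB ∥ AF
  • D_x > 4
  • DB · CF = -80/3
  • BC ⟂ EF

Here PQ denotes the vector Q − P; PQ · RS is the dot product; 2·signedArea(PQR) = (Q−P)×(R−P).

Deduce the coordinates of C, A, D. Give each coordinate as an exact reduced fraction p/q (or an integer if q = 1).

A = (27, -5)
C = (10, 3)
D = (13/3, -1/3)

1. C_x = 10  [E, F, C are collinear ∩ BC ⟂ EF]
2. C_y = 3  [E, F, C are collinear ∩ BC ⟂ EF]
   → C = (10, 3)
3. A_x = 27  [CB ∥ AF ∩ BF ∥ CA]
4. A_y = -5  [CB ∥ AF ∩ BF ∥ CA]
   → A = (27, -5)
5. D_x = 13/3  [DB · CF = -80/3 ∩ DF · AC = -401/3]
6. D_y = -1/3  [DB · CF = -80/3 ∩ DF · AC = -401/3]
   → D = (13/3, -1/3)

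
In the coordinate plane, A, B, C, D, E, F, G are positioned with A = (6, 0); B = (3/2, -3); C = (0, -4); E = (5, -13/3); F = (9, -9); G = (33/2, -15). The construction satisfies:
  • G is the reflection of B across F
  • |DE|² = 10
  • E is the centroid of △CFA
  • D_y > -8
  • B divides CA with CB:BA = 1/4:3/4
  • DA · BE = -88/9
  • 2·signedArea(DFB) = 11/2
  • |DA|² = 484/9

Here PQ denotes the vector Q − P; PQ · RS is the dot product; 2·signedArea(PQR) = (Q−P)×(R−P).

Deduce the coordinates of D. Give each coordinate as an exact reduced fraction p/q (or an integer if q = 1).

D = (6, -22/3)

1. D_x = 6  [2·signedArea(DFB) = 11/2 ∩ DA · BE = -88/9]
2. D_y = -22/3  [2·signedArea(DFB) = 11/2 ∩ DA · BE = -88/9]
   → D = (6, -22/3)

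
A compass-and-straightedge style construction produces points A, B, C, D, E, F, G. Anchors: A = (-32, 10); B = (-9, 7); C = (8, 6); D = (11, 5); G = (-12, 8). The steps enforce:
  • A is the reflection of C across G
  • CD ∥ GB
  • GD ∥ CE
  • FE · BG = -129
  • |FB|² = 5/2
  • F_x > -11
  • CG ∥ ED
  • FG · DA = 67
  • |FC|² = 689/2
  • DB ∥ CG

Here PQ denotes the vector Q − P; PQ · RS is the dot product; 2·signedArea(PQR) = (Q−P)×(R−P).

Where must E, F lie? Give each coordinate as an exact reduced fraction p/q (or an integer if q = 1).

1. E_x = 31  [CG ∥ ED ∩ GD ∥ CE]
2. E_y = 3  [CG ∥ ED ∩ GD ∥ CE]
   → E = (31, 3)
3. F_x = -21/2  [FE · BG = -129 ∩ FG · DA = 67]
4. F_y = 15/2  [FE · BG = -129 ∩ FG · DA = 67]
   → F = (-21/2, 15/2)

E = (31, 3)
F = (-21/2, 15/2)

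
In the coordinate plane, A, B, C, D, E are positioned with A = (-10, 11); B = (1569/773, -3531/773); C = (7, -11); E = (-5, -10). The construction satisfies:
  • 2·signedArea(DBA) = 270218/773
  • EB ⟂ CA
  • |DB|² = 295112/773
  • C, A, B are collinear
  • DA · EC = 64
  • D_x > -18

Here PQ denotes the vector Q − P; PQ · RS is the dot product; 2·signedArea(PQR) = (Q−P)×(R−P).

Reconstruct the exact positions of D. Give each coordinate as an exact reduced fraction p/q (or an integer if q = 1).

1. D_x = -17  [2·signedArea(DBA) = 270218/773 ∩ DA · EC = 64]
2. D_y = -9  [2·signedArea(DBA) = 270218/773 ∩ DA · EC = 64]
   → D = (-17, -9)

D = (-17, -9)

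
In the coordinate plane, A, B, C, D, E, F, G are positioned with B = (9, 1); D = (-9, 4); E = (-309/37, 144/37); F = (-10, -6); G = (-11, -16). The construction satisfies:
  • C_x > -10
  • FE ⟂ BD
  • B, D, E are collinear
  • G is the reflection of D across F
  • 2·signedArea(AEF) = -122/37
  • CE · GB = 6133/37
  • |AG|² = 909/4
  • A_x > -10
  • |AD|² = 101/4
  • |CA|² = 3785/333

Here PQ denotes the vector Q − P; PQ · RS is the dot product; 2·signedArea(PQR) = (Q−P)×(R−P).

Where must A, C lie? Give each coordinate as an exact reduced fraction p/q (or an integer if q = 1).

1. A_x = -19/2  [line 366/37·x + -61/37·y + 3416/37 = 0 ∩ |AG|² = 909/4]
2. A_y = -1  [line 366/37·x + -61/37·y + 3416/37 = 0 ∩ |AG|² = 909/4]
   → A = (-19/2, -1)
3. C_x = -2135/222  [line -20·x + -17·y + -9865/37 = 0 ∩ |CA|² = 3785/333]
4. C_y = -485/111  [line -20·x + -17·y + -9865/37 = 0 ∩ |CA|² = 3785/333]
   → C = (-2135/222, -485/111)

A = (-19/2, -1)
C = (-2135/222, -485/111)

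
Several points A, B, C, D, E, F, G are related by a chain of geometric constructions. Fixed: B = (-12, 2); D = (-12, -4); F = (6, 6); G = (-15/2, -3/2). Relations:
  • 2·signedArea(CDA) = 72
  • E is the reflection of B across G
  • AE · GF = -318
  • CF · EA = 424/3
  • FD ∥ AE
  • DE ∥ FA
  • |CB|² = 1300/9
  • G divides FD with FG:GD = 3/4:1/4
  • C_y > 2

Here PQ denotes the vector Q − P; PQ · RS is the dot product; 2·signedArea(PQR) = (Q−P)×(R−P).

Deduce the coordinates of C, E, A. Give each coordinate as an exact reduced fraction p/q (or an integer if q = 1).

1. E_x = -3  [E is the reflection of B across G]
2. E_y = -5  [E is the reflection of B across G]
   → E = (-3, -5)
3. A_x = 15  [FD ∥ AE ∩ DE ∥ FA]
4. A_y = 5  [FD ∥ AE ∩ DE ∥ FA]
   → A = (15, 5)
5. C_x = 0  [CF · EA = 424/3 ∩ 2·signedArea(CDA) = 72]
6. C_y = 8/3  [CF · EA = 424/3 ∩ 2·signedArea(CDA) = 72]
   → C = (0, 8/3)

A = (15, 5)
C = (0, 8/3)
E = (-3, -5)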